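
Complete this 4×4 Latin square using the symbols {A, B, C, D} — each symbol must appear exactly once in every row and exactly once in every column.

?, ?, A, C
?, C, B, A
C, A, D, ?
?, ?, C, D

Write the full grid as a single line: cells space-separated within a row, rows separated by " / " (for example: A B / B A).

Cell (r2,c1): row 2 has {A,B,C}; column 1 has {C} → D.
Cell (r3,c4): row 3 has {A,C,D}; column 4 has {A,C,D} → B.
Cell (r4,c2): row 4 has {C,D}; column 2 has {A,C} → B.
Cell (r1,c1): row 1 has {A,C}; column 1 has {C,D} → B.
Cell (r1,c2): row 1 has {A,B,C}; column 2 has {A,B,C} → D.
Cell (r4,c1): row 4 has {B,C,D}; column 1 has {B,C,D} → A.

B D A C / D C B A / C A D B / A B C D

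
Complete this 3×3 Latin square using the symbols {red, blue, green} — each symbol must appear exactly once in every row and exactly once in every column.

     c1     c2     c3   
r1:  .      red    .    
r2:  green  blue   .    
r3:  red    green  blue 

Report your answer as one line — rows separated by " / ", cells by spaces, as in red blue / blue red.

blue red green / green blue red / red green blue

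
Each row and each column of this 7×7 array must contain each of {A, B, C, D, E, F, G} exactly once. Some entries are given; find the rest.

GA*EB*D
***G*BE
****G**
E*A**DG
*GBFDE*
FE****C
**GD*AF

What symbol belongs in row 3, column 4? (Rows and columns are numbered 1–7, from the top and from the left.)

A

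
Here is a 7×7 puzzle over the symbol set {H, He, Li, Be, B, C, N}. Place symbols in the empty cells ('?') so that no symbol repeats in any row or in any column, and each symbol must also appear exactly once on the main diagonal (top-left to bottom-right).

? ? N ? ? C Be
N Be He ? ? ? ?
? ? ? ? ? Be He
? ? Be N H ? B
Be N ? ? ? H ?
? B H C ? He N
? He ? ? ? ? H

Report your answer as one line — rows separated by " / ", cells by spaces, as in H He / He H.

B H N Li He C Be / N Be He H C B Li / H Li C B N Be He / He C Be N H Li B / Be N B He Li H C / Li B H C Be He N / C He Li Be B N H

(r4,c6) = Li
(r6,c1) = Li
(r6,c5) = Be
(r1,c1) = B
(r2,c6) = B
(r4,c2) = C
(r7,c1) = C
(r7,c6) = N
(r3,c1) = H
(r3,c2) = Li
(r3,c3) = C
(r3,c4) = B
(r3,c5) = N
(r4,c1) = He
(r5,c5) = Li
(r5,c7) = C
(r7,c5) = B
(r1,c2) = H
(r1,c5) = He
(r2,c5) = C
(r2,c7) = Li
(r5,c3) = B
(r5,c4) = He
(r7,c3) = Li
(r7,c4) = Be
(r1,c4) = Li
(r2,c4) = H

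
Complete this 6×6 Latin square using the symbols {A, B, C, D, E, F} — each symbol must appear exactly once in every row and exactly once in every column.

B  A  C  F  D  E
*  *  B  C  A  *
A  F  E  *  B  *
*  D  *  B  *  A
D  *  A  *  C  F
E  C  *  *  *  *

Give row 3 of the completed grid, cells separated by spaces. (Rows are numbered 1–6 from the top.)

A F E D B C

At row 2, column 1: row 2 has {A,B,C}; column 1 has {A,B,D,E}; that leaves F.
At row 2, column 2: row 2 has {A,B,C,F}; column 2 has {A,C,D,F}; that leaves E.
At row 2, column 6: row 2 has {A,B,C,E,F}; column 6 has {A,E,F}; that leaves D.
At row 3, column 4: row 3 has {A,B,E,F}; column 4 has {B,C,F}; that leaves D.
At row 3, column 6: row 3 has {A,B,D,E,F}; column 6 has {A,D,E,F}; that leaves C.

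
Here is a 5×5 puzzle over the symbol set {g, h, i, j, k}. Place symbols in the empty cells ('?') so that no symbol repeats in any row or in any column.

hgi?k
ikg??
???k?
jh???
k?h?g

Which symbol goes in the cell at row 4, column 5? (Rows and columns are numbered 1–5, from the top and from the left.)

(r1,c4) = j
(r2,c4) = h
(r2,c5) = j
(r3,c1) = g
(r3,c3) = j
(r4,c3) = k
(r4,c5) = i

i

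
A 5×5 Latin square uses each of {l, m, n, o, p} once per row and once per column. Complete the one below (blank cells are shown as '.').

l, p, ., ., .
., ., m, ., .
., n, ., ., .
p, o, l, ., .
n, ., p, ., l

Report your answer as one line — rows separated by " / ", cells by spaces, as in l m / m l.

l p n m o / o l m p n / m n o l p / p o l n m / n m p o l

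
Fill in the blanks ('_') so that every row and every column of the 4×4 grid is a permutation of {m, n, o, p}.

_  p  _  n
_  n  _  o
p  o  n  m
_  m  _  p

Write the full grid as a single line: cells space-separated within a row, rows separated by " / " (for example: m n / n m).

(r2,c1) = m
(r2,c3) = p
(r4,c3) = o
(r1,c1) = o
(r1,c3) = m
(r4,c1) = n

o p m n / m n p o / p o n m / n m o p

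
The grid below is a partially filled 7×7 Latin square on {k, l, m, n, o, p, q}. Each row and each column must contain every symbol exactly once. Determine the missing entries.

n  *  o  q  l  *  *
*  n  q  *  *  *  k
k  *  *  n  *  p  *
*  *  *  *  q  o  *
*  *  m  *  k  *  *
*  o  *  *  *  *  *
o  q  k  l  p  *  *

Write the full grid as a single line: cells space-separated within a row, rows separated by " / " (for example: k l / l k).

row 3 has {k,n,p}; column 3 has {k,m,o,q} — only l is left for (r3,c3).
row 3 has {k,l,n,p}; column 2 has {n,o,q} — only m is left for (r3,c2).
row 3 has {k,l,m,n,p}; column 5 has {k,l,p,q} — only o is left for (r3,c5).
row 3 has {k,l,m,n,o,p}; column 7 has {k} — only q is left for (r3,c7).
row 2 has {k,n,q}; column 5 has {k,l,o,p,q} — only m is left for (r2,c5).
row 2 has {k,m,n,q}; column 6 has {o,p} — only l is left for (r2,c6).
row 6 has {o}; column 5 has {k,l,m,o,p,q} — only n is left for (r6,c5).
row 2 has {k,l,m,n,q}; column 1 has {k,n,o} — only p is left for (r2,c1).
row 2 has {k,l,m,n,p,q}; column 4 has {l,n,q} — only o is left for (r2,c4).
row 5 has {k,m}; column 4 has {l,n,o,q} — only p is left for (r5,c4).
row 6 has {n,o}; column 3 has {k,l,m,o,q} — only p is left for (r6,c3).
row 4 has {o,q}; column 3 has {k,l,m,o,p,q} — only n is left for (r4,c3).
row 5 has {k,m,p}; column 2 has {m,n,o,q} — only l is left for (r5,c2).
row 5 has {k,l,m,p}; column 1 has {k,n,o,p} — only q is left for (r5,c1).
row 5 has {k,l,m,p,q}; column 6 has {l,o,p} — only n is left for (r5,c6).
row 5 has {k,l,m,n,p,q}; column 7 has {k,q} — only o is left for (r5,c7).
row 7 has {k,l,o,p,q}; column 6 has {l,n,o,p} — only m is left for (r7,c6).
row 7 has {k,l,m,o,p,q}; column 7 has {k,o,q} — only n is left for (r7,c7).
row 1 has {l,n,o,q}; column 6 has {l,m,n,o,p} — only k is left for (r1,c6).
row 6 has {n,o,p}; column 6 has {k,l,m,n,o,p} — only q is left for (r6,c6).
row 1 has {k,l,n,o,q}; column 2 has {l,m,n,o,q} — only p is left for (r1,c2).
row 1 has {k,l,n,o,p,q}; column 7 has {k,n,o,q} — only m is left for (r1,c7).
row 4 has {n,o,q}; column 2 has {l,m,n,o,p,q} — only k is left for (r4,c2).
row 4 has {k,n,o,q}; column 4 has {l,n,o,p,q} — only m is left for (r4,c4).
row 6 has {n,o,p,q}; column 4 has {l,m,n,o,p,q} — only k is left for (r6,c4).
row 6 has {k,n,o,p,q}; column 7 has {k,m,n,o,q} — only l is left for (r6,c7).
row 4 has {k,m,n,o,q}; column 1 has {k,n,o,p,q} — only l is left for (r4,c1).
row 4 has {k,l,m,n,o,q}; column 7 has {k,l,m,n,o,q} — only p is left for (r4,c7).
row 6 has {k,l,n,o,p,q}; column 1 has {k,l,n,o,p,q} — only m is left for (r6,c1).

n p o q l k m / p n q o m l k / k m l n o p q / l k n m q o p / q l m p k n o / m o p k n q l / o q k l p m n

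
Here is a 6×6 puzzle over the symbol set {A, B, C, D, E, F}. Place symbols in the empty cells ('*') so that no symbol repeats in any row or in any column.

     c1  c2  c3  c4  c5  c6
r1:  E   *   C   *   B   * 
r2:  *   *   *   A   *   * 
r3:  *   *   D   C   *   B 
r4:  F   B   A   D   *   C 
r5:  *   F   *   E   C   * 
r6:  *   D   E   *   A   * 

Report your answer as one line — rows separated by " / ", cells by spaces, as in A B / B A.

E A C F B D / B C F A D E / A E D C F B / F B A D E C / D F B E C A / C D E B A F

At row 1, column 2: row 1 has {B,C,E}; column 2 has {B,D,F}; that leaves A.
At row 1, column 4: row 1 has {A,B,C,E}; column 4 has {A,C,D,E}; that leaves F.
At row 1, column 6: row 1 has {A,B,C,E,F}; column 6 has {B,C}; that leaves D.
At row 3, column 1: row 3 has {B,C,D}; column 1 has {E,F}; that leaves A.
At row 3, column 2: row 3 has {A,B,C,D}; column 2 has {A,B,D,F}; that leaves E.
At row 3, column 5: row 3 has {A,B,C,D,E}; column 5 has {A,B,C}; that leaves F.
At row 4, column 5: row 4 has {A,B,C,D,F}; column 5 has {A,B,C,F}; that leaves E.
At row 5, column 3: row 5 has {C,E,F}; column 3 has {A,C,D,E}; that leaves B.
At row 5, column 6: row 5 has {B,C,E,F}; column 6 has {B,C,D}; that leaves A.
At row 6, column 4: row 6 has {A,D,E}; column 4 has {A,C,D,E,F}; that leaves B.
At row 6, column 6: row 6 has {A,B,D,E}; column 6 has {A,B,C,D}; that leaves F.
At row 2, column 2: row 2 has {A}; column 2 has {A,B,D,E,F}; that leaves C.
At row 2, column 3: row 2 has {A,C}; column 3 has {A,B,C,D,E}; that leaves F.
At row 2, column 5: row 2 has {A,C,F}; column 5 has {A,B,C,E,F}; that leaves D.
At row 2, column 6: row 2 has {A,C,D,F}; column 6 has {A,B,C,D,F}; that leaves E.
At row 5, column 1: row 5 has {A,B,C,E,F}; column 1 has {A,E,F}; that leaves D.
At row 6, column 1: row 6 has {A,B,D,E,F}; column 1 has {A,D,E,F}; that leaves C.
At row 2, column 1: row 2 has {A,C,D,E,F}; column 1 has {A,C,D,E,F}; that leaves B.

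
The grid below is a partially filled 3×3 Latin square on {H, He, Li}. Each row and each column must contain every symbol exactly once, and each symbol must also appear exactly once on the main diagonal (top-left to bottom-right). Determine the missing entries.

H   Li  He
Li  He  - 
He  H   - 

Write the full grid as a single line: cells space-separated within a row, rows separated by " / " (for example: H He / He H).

H Li He / Li He H / He H Li

(r2,c3) = H
(r3,c3) = Li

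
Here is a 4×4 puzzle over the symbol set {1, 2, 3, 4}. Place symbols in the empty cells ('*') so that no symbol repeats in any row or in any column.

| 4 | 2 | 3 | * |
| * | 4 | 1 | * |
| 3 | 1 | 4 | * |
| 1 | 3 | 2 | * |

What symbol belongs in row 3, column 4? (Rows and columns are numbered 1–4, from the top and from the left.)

2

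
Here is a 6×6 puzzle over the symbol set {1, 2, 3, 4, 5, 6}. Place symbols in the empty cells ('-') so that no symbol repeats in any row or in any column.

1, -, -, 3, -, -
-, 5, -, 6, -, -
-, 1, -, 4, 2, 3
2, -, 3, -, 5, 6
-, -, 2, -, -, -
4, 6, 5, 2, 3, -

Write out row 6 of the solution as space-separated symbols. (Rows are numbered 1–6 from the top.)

4 6 5 2 3 1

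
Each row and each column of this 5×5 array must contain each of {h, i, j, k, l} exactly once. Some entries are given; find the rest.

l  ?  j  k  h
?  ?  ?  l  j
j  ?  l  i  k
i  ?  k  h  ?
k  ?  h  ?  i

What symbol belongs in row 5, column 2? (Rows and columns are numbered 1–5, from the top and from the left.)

l

(r1,c2) = i
(r2,c1) = h
(r2,c2) = k
(r2,c3) = i
(r3,c2) = h
(r4,c5) = l
(r5,c4) = j
(r4,c2) = j
(r5,c2) = l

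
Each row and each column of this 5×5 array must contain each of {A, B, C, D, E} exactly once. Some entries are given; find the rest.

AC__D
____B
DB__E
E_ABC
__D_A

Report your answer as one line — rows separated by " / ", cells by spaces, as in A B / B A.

A C B E D / C A E D B / D B C A E / E D A B C / B E D C A

(r1,c4) = E
(r2,c1) = C
(r2,c3) = E
(r3,c3) = C
(r3,c4) = A
(r4,c2) = D
(r5,c1) = B
(r5,c2) = E
(r5,c4) = C
(r1,c3) = B
(r2,c2) = A
(r2,c4) = D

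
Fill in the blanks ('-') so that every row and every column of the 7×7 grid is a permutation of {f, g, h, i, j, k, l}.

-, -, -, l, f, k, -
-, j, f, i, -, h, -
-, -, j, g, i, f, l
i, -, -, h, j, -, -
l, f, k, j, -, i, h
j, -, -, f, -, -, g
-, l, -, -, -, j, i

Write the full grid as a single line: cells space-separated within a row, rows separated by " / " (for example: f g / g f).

(r1,c7) = j
(r2,c7) = k
(r4,c7) = f
(r5,c5) = g
(r6,c6) = l
(r7,c4) = k
(r7,c5) = h
(r2,c1) = g
(r2,c5) = l
(r4,c6) = g
(r6,c5) = k
(r7,c1) = f
(r7,c3) = g
(r1,c1) = h
(r1,c3) = i
(r3,c1) = k
(r3,c2) = h
(r4,c2) = k
(r4,c3) = l
(r6,c2) = i
(r6,c3) = h
(r1,c2) = g

h g i l f k j / g j f i l h k / k h j g i f l / i k l h j g f / l f k j g i h / j i h f k l g / f l g k h j i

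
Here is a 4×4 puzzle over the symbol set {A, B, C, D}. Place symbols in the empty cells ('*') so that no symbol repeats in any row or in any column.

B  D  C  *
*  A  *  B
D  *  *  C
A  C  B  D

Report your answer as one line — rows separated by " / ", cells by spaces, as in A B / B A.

(r1,c4): row 1 has {B,C,D}; column 4 has {B,C,D}, so it must be A.
(r2,c1): row 2 has {A,B}; column 1 has {A,B,D}, so it must be C.
(r2,c3): row 2 has {A,B,C}; column 3 has {B,C}, so it must be D.
(r3,c2): row 3 has {C,D}; column 2 has {A,C,D}, so it must be B.
(r3,c3): row 3 has {B,C,D}; column 3 has {B,C,D}, so it must be A.

B D C A / C A D B / D B A C / A C B D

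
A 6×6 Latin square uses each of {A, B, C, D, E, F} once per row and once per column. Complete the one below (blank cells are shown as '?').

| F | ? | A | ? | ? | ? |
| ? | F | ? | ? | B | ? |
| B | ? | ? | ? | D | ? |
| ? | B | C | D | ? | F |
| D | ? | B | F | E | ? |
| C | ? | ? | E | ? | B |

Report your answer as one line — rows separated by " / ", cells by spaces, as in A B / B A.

row 1 has {A,F}; column 5 has {B,D,E} — only C is left for (r1,c5).
row 4 has {B,C,D,F}; column 5 has {B,C,D,E} — only A is left for (r4,c5).
row 6 has {B,C,E}; column 5 has {A,B,C,D,E} — only F is left for (r6,c5).
row 1 has {A,C,F}; column 4 has {D,E,F} — only B is left for (r1,c4).
row 4 has {A,B,C,D,F}; column 1 has {B,C,D,F} — only E is left for (r4,c1).
row 6 has {B,C,E,F}; column 3 has {A,B,C} — only D is left for (r6,c3).
row 2 has {B,F}; column 1 has {B,C,D,E,F} — only A is left for (r2,c1).
row 2 has {A,B,F}; column 3 has {A,B,C,D} — only E is left for (r2,c3).
row 2 has {A,B,E,F}; column 4 has {B,D,E,F} — only C is left for (r2,c4).
row 2 has {A,B,C,E,F}; column 6 has {B,F} — only D is left for (r2,c6).
row 3 has {B,D}; column 3 has {A,B,C,D,E} — only F is left for (r3,c3).
row 3 has {B,D,F}; column 4 has {B,C,D,E,F} — only A is left for (r3,c4).
row 6 has {B,C,D,E,F}; column 2 has {B,F} — only A is left for (r6,c2).
row 1 has {A,B,C,F}; column 6 has {B,D,F} — only E is left for (r1,c6).
row 3 has {A,B,D,F}; column 6 has {B,D,E,F} — only C is left for (r3,c6).
row 5 has {B,D,E,F}; column 2 has {A,B,F} — only C is left for (r5,c2).
row 5 has {B,C,D,E,F}; column 6 has {B,C,D,E,F} — only A is left for (r5,c6).
row 1 has {A,B,C,E,F}; column 2 has {A,B,C,F} — only D is left for (r1,c2).
row 3 has {A,B,C,D,F}; column 2 has {A,B,C,D,F} — only E is left for (r3,c2).

F D A B C E / A F E C B D / B E F A D C / E B C D A F / D C B F E A / C A D E F B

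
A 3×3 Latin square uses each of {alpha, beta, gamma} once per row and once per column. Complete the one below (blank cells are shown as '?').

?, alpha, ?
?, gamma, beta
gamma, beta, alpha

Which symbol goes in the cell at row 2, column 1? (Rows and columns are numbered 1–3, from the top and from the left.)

alpha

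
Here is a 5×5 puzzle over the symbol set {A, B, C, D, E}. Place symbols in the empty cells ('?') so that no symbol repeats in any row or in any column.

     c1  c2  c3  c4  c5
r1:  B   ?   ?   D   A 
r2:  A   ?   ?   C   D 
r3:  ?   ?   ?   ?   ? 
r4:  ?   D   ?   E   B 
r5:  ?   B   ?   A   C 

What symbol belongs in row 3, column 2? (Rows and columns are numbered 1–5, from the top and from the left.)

(r2,c2) = E
(r2,c3) = B
(r3,c4) = B
(r3,c5) = E
(r4,c1) = C
(r4,c3) = A
(r1,c2) = C
(r1,c3) = E
(r3,c1) = D
(r3,c2) = A

A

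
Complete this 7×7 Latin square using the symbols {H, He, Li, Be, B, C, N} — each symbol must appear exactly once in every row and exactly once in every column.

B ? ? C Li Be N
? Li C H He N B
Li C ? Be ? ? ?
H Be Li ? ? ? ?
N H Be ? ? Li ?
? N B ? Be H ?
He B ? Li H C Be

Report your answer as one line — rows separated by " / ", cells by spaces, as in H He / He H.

At row 1, column 2: row 1 has {Li,Be,B,C,N}; column 2 has {H,Li,Be,B,C,N}; that leaves He.
At row 1, column 3: row 1 has {He,Li,Be,B,C,N}; column 3 has {Li,Be,B,C}; that leaves H.
At row 2, column 1: row 2 has {H,He,Li,B,C,N}; column 1 has {H,He,Li,B,N}; that leaves Be.
At row 6, column 1: row 6 has {H,Be,B,N}; column 1 has {H,He,Li,Be,B,N}; that leaves C.
At row 6, column 4: row 6 has {H,Be,B,C,N}; column 4 has {H,Li,Be,C}; that leaves He.
At row 6, column 7: row 6 has {H,He,Be,B,C,N}; column 7 has {Be,B,N}; that leaves Li.
At row 7, column 3: row 7 has {H,He,Li,Be,B,C}; column 3 has {H,Li,Be,B,C}; that leaves N.
At row 3, column 3: row 3 has {Li,Be,C}; column 3 has {H,Li,Be,B,C,N}; that leaves He.
At row 3, column 6: row 3 has {He,Li,Be,C}; column 6 has {H,Li,Be,C,N}; that leaves B.
At row 3, column 7: row 3 has {He,Li,Be,B,C}; column 7 has {Li,Be,B,N}; that leaves H.
At row 4, column 6: row 4 has {H,Li,Be}; column 6 has {H,Li,Be,B,C,N}; that leaves He.
At row 4, column 7: row 4 has {H,He,Li,Be}; column 7 has {H,Li,Be,B,N}; that leaves C.
At row 5, column 4: row 5 has {H,Li,Be,N}; column 4 has {H,He,Li,Be,C}; that leaves B.
At row 5, column 5: row 5 has {H,Li,Be,B,N}; column 5 has {H,He,Li,Be}; that leaves C.
At row 5, column 7: row 5 has {H,Li,Be,B,C,N}; column 7 has {H,Li,Be,B,C,N}; that leaves He.
At row 3, column 5: row 3 has {H,He,Li,Be,B,C}; column 5 has {H,He,Li,Be,C}; that leaves N.
At row 4, column 4: row 4 has {H,He,Li,Be,C}; column 4 has {H,He,Li,Be,B,C}; that leaves N.
At row 4, column 5: row 4 has {H,He,Li,Be,C,N}; column 5 has {H,He,Li,Be,C,N}; that leaves B.

B He H C Li Be N / Be Li C H He N B / Li C He Be N B H / H Be Li N B He C / N H Be B C Li He / C N B He Be H Li / He B N Li H C Be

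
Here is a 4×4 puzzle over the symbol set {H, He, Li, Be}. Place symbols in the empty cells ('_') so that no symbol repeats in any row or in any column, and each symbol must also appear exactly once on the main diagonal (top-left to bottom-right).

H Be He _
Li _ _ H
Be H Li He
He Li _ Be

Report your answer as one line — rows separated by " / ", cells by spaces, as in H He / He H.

H Be He Li / Li He Be H / Be H Li He / He Li H Be

Cell (r1,c4): row 1 has {H,He,Be}; column 4 has {H,He,Be} → Li.
Cell (r2,c2): row 2 has {H,Li}; column 2 has {H,Li,Be}; the diagonal has {H,Li,Be} → He.
Cell (r2,c3): row 2 has {H,He,Li}; column 3 has {He,Li} → Be.
Cell (r4,c3): row 4 has {He,Li,Be}; column 3 has {He,Li,Be} → H.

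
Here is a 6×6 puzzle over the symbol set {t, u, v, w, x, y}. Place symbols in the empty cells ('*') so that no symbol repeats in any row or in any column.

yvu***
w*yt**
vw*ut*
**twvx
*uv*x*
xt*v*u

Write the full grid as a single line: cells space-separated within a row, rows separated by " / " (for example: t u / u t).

y v u x w t / w x y t u v / v w x u t y / u y t w v x / t u v y x w / x t w v y u

(r1,c4) = x
(r1,c5) = w
(r1,c6) = t
(r2,c2) = x
(r2,c5) = u
(r2,c6) = v
(r3,c3) = x
(r3,c6) = y
(r4,c1) = u
(r4,c2) = y
(r5,c1) = t
(r5,c4) = y
(r5,c6) = w
(r6,c3) = w
(r6,c5) = y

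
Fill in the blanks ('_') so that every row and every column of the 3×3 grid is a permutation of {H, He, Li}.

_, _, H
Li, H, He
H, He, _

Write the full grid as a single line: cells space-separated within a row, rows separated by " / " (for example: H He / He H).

He Li H / Li H He / H He Li

row 1 has {H}; column 1 has {H,Li} — only He is left for (r1,c1).
row 1 has {H,He}; column 2 has {H,He} — only Li is left for (r1,c2).
row 3 has {H,He}; column 3 has {H,He} — only Li is left for (r3,c3).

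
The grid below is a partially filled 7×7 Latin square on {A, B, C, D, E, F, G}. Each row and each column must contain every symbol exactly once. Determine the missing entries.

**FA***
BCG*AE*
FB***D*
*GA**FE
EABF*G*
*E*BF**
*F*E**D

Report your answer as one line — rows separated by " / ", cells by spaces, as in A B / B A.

G D F A E C B / B C G D A E F / F B E G C D A / D G A C B F E / E A B F D G C / C E D B F A G / A F C E G B D

row 1 has {A,F}; column 2 has {A,B,C,E,F,G} — only D is left for (r1,c2).
row 2 has {A,B,C,E,G}; column 4 has {A,B,E,F} — only D is left for (r2,c4).
row 2 has {A,B,C,D,E,G}; column 7 has {D,E} — only F is left for (r2,c7).
row 4 has {A,E,F,G}; column 4 has {A,B,D,E,F} — only C is left for (r4,c4).
row 5 has {A,B,E,F,G}; column 7 has {D,E,F} — only C is left for (r5,c7).
row 7 has {D,E,F}; column 3 has {A,B,F,G} — only C is left for (r7,c3).
row 3 has {B,D,F}; column 3 has {A,B,C,F,G} — only E is left for (r3,c3).
row 3 has {B,D,E,F}; column 4 has {A,B,C,D,E,F} — only G is left for (r3,c4).
row 3 has {B,D,E,F,G}; column 5 has {A,F} — only C is left for (r3,c5).
row 3 has {B,C,D,E,F,G}; column 7 has {C,D,E,F} — only A is left for (r3,c7).
row 4 has {A,C,E,F,G}; column 1 has {B,E,F} — only D is left for (r4,c1).
row 4 has {A,C,D,E,F,G}; column 5 has {A,C,F} — only B is left for (r4,c5).
row 5 has {A,B,C,E,F,G}; column 5 has {A,B,C,F} — only D is left for (r5,c5).
row 6 has {B,E,F}; column 3 has {A,B,C,E,F,G} — only D is left for (r6,c3).
row 6 has {B,D,E,F}; column 7 has {A,C,D,E,F} — only G is left for (r6,c7).
row 7 has {C,D,E,F}; column 5 has {A,B,C,D,F} — only G is left for (r7,c5).
row 1 has {A,D,F}; column 5 has {A,B,C,D,F,G} — only E is left for (r1,c5).
row 1 has {A,D,E,F}; column 7 has {A,C,D,E,F,G} — only B is left for (r1,c7).
row 7 has {C,D,E,F,G}; column 1 has {B,D,E,F} — only A is left for (r7,c1).
row 7 has {A,C,D,E,F,G}; column 6 has {D,E,F,G} — only B is left for (r7,c6).
row 1 has {A,B,D,E,F}; column 6 has {B,D,E,F,G} — only C is left for (r1,c6).
row 6 has {B,D,E,F,G}; column 1 has {A,B,D,E,F} — only C is left for (r6,c1).
row 6 has {B,C,D,E,F,G}; column 6 has {B,C,D,E,F,G} — only A is left for (r6,c6).
row 1 has {A,B,C,D,E,F}; column 1 has {A,B,C,D,E,F} — only G is left for (r1,c1).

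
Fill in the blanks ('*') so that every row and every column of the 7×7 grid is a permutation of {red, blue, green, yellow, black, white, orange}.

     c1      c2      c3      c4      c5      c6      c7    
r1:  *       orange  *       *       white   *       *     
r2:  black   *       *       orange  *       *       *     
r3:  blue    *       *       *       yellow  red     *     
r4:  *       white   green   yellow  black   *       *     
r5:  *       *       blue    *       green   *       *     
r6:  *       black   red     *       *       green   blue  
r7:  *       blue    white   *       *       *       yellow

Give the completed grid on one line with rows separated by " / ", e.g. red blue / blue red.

(r2,c3) = yellow
(r3,c2) = green
(r6,c4) = white
(r6,c5) = orange
(r7,c5) = red
(r1,c3) = black
(r2,c2) = red
(r2,c5) = blue
(r2,c6) = white
(r2,c7) = green
(r3,c3) = orange
(r3,c4) = black
(r3,c7) = white
(r5,c2) = yellow
(r5,c4) = red
(r6,c1) = yellow
(r7,c4) = green
(r1,c4) = blue
(r1,c6) = yellow
(r1,c7) = red
(r4,c7) = orange
(r5,c7) = black
(r7,c1) = orange
(r7,c6) = black
(r1,c1) = green
(r4,c1) = red
(r4,c6) = blue
(r5,c1) = white
(r5,c6) = orange

green orange black blue white yellow red / black red yellow orange blue white green / blue green orange black yellow red white / red white green yellow black blue orange / white yellow blue red green orange black / yellow black red white orange green blue / orange blue white green red black yellow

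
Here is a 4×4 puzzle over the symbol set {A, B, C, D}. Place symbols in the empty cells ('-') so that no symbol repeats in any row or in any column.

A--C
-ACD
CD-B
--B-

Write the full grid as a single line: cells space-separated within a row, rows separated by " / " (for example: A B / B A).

A B D C / B A C D / C D A B / D C B A

Cell (r1,c2): row 1 has {A,C}; column 2 has {A,D} → B.
Cell (r1,c3): row 1 has {A,B,C}; column 3 has {B,C} → D.
Cell (r2,c1): row 2 has {A,C,D}; column 1 has {A,C} → B.
Cell (r3,c3): row 3 has {B,C,D}; column 3 has {B,C,D} → A.
Cell (r4,c1): row 4 has {B}; column 1 has {A,B,C} → D.
Cell (r4,c2): row 4 has {B,D}; column 2 has {A,B,D} → C.
Cell (r4,c4): row 4 has {B,C,D}; column 4 has {B,C,D} → A.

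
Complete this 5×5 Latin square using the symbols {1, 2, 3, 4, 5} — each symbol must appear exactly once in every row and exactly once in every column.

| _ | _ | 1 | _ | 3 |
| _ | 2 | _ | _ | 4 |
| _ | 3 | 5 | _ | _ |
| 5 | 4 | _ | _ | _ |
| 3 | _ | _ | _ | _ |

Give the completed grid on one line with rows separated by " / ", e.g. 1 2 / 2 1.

2 5 1 4 3 / 1 2 3 5 4 / 4 3 5 1 2 / 5 4 2 3 1 / 3 1 4 2 5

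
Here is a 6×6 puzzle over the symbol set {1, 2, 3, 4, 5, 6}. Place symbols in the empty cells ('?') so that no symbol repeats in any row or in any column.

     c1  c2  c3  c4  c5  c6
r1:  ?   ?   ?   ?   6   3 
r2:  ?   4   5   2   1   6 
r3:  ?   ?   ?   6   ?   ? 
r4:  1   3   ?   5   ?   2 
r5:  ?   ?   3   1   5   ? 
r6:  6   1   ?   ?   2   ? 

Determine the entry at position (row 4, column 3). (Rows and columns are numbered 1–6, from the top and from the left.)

(r1,c4): row 1 has {3,6}; column 4 has {1,2,5,6}, so it must be 4.
(r2,c1): row 2 has {1,2,4,5,6}; column 1 has {1,6}, so it must be 3.
(r4,c5): row 4 has {1,2,3,5}; column 5 has {1,2,5,6}, so it must be 4.
(r5,c6): row 5 has {1,3,5}; column 6 has {2,3,6}, so it must be 4.
(r6,c3): row 6 has {1,2,6}; column 3 has {3,5}, so it must be 4.
(r6,c4): row 6 has {1,2,4,6}; column 4 has {1,2,4,5,6}, so it must be 3.
(r6,c6): row 6 has {1,2,3,4,6}; column 6 has {2,3,4,6}, so it must be 5.
(r3,c5): row 3 has {6}; column 5 has {1,2,4,5,6}, so it must be 3.
(r3,c6): row 3 has {3,6}; column 6 has {2,3,4,5,6}, so it must be 1.
(r4,c3): row 4 has {1,2,3,4,5}; column 3 has {3,4,5}, so it must be 6.

6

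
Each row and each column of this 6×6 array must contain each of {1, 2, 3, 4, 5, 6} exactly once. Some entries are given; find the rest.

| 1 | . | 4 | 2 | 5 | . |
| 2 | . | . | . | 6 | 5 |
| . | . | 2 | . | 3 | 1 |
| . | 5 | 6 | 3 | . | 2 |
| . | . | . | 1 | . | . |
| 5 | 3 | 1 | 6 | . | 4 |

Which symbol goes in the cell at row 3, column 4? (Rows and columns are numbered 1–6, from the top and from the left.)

Cell (r1,c2): row 1 has {1,2,4,5}; column 2 has {3,5} → 6.
Cell (r1,c6): row 1 has {1,2,4,5,6}; column 6 has {1,2,4,5} → 3.
Cell (r2,c3): row 2 has {2,5,6}; column 3 has {1,2,4,6} → 3.
Cell (r2,c4): row 2 has {2,3,5,6}; column 4 has {1,2,3,6} → 4.
Cell (r3,c2): row 3 has {1,2,3}; column 2 has {3,5,6} → 4.
Cell (r3,c4): row 3 has {1,2,3,4}; column 4 has {1,2,3,4,6} → 5.

5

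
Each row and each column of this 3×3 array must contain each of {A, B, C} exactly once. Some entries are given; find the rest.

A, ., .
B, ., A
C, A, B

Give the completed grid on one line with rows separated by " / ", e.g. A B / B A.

A B C / B C A / C A B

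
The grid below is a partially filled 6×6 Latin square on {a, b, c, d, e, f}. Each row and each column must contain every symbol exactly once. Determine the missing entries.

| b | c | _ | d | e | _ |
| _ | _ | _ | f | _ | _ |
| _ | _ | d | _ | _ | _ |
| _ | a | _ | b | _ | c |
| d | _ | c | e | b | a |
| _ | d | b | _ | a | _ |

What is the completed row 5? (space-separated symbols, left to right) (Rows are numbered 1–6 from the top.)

d f c e b a

(r1,c6) = f
(r5,c2) = f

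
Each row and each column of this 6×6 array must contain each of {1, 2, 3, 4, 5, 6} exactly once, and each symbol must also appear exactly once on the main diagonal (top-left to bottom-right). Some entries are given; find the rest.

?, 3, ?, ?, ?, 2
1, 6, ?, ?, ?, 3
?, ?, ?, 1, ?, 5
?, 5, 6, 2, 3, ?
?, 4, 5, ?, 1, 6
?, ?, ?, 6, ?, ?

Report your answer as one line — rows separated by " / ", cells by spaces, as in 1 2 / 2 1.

(r3,c2) = 2
(r4,c1) = 4
(r4,c6) = 1
(r5,c4) = 3
(r6,c2) = 1
(r6,c6) = 4
(r1,c1) = 5
(r1,c4) = 4
(r1,c5) = 6
(r2,c4) = 5
(r3,c3) = 3
(r3,c5) = 4
(r5,c1) = 2
(r6,c1) = 3
(r6,c3) = 2
(r6,c5) = 5
(r1,c3) = 1
(r2,c3) = 4
(r2,c5) = 2
(r3,c1) = 6

5 3 1 4 6 2 / 1 6 4 5 2 3 / 6 2 3 1 4 5 / 4 5 6 2 3 1 / 2 4 5 3 1 6 / 3 1 2 6 5 4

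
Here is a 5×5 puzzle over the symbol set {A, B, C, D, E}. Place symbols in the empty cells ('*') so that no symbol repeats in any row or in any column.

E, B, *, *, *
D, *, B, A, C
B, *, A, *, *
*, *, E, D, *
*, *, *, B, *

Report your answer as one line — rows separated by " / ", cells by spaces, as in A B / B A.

E B D C A / D E B A C / B C A E D / C A E D B / A D C B E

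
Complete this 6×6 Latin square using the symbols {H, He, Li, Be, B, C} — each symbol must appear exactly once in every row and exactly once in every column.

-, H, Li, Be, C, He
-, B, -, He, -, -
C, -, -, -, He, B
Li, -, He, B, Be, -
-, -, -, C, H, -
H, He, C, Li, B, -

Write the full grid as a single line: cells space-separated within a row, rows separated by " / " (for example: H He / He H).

B H Li Be C He / Be B H He Li C / C Li Be H He B / Li C He B Be H / He Be B C H Li / H He C Li B Be

At row 1, column 1: row 1 has {H,He,Li,Be,C}; column 1 has {H,Li,C}; that leaves B.
At row 2, column 1: row 2 has {He,B}; column 1 has {H,Li,B,C}; that leaves Be.
At row 2, column 3: row 2 has {He,Be,B}; column 3 has {He,Li,C}; that leaves H.
At row 2, column 5: row 2 has {H,He,Be,B}; column 5 has {H,He,Be,B,C}; that leaves Li.
At row 2, column 6: row 2 has {H,He,Li,Be,B}; column 6 has {He,B}; that leaves C.
At row 3, column 3: row 3 has {He,B,C}; column 3 has {H,He,Li,C}; that leaves Be.
At row 3, column 4: row 3 has {He,Be,B,C}; column 4 has {He,Li,Be,B,C}; that leaves H.
At row 4, column 2: row 4 has {He,Li,Be,B}; column 2 has {H,He,B}; that leaves C.
At row 4, column 6: row 4 has {He,Li,Be,B,C}; column 6 has {He,B,C}; that leaves H.
At row 5, column 1: row 5 has {H,C}; column 1 has {H,Li,Be,B,C}; that leaves He.
At row 5, column 3: row 5 has {H,He,C}; column 3 has {H,He,Li,Be,C}; that leaves B.
At row 6, column 6: row 6 has {H,He,Li,B,C}; column 6 has {H,He,B,C}; that leaves Be.
At row 3, column 2: row 3 has {H,He,Be,B,C}; column 2 has {H,He,B,C}; that leaves Li.
At row 5, column 2: row 5 has {H,He,B,C}; column 2 has {H,He,Li,B,C}; that leaves Be.
At row 5, column 6: row 5 has {H,He,Be,B,C}; column 6 has {H,He,Be,B,C}; that leaves Li.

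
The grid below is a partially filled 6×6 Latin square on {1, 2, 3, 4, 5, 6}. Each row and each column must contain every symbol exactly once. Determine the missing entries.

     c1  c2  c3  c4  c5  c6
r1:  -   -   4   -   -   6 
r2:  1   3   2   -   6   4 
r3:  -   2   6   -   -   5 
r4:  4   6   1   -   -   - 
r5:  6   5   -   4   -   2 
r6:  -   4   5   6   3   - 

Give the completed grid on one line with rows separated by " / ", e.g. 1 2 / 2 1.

5 1 4 3 2 6 / 1 3 2 5 6 4 / 3 2 6 1 4 5 / 4 6 1 2 5 3 / 6 5 3 4 1 2 / 2 4 5 6 3 1

(r1,c2): row 1 has {4,6}; column 2 has {2,3,4,5,6}, so it must be 1.
(r2,c4): row 2 has {1,2,3,4,6}; column 4 has {4,6}, so it must be 5.
(r3,c1): row 3 has {2,5,6}; column 1 has {1,4,6}, so it must be 3.
(r3,c4): row 3 has {2,3,5,6}; column 4 has {4,5,6}, so it must be 1.
(r3,c5): row 3 has {1,2,3,5,6}; column 5 has {3,6}, so it must be 4.
(r4,c6): row 4 has {1,4,6}; column 6 has {2,4,5,6}, so it must be 3.
(r5,c3): row 5 has {2,4,5,6}; column 3 has {1,2,4,5,6}, so it must be 3.
(r5,c5): row 5 has {2,3,4,5,6}; column 5 has {3,4,6}, so it must be 1.
(r6,c1): row 6 has {3,4,5,6}; column 1 has {1,3,4,6}, so it must be 2.
(r6,c6): row 6 has {2,3,4,5,6}; column 6 has {2,3,4,5,6}, so it must be 1.
(r1,c1): row 1 has {1,4,6}; column 1 has {1,2,3,4,6}, so it must be 5.
(r1,c5): row 1 has {1,4,5,6}; column 5 has {1,3,4,6}, so it must be 2.
(r4,c4): row 4 has {1,3,4,6}; column 4 has {1,4,5,6}, so it must be 2.
(r4,c5): row 4 has {1,2,3,4,6}; column 5 has {1,2,3,4,6}, so it must be 5.
(r1,c4): row 1 has {1,2,4,5,6}; column 4 has {1,2,4,5,6}, so it must be 3.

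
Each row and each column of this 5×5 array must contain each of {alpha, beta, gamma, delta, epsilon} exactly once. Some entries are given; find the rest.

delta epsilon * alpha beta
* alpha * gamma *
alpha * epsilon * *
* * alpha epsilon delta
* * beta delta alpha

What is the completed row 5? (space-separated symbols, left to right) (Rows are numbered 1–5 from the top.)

row 1 has {alpha,beta,delta,epsilon}; column 3 has {alpha,beta,epsilon} — only gamma is left for (r1,c3).
row 2 has {alpha,gamma}; column 3 has {alpha,beta,gamma,epsilon} — only delta is left for (r2,c3).
row 2 has {alpha,gamma,delta}; column 5 has {alpha,beta,delta} — only epsilon is left for (r2,c5).
row 3 has {alpha,epsilon}; column 4 has {alpha,gamma,delta,epsilon} — only beta is left for (r3,c4).
row 3 has {alpha,beta,epsilon}; column 5 has {alpha,beta,delta,epsilon} — only gamma is left for (r3,c5).
row 5 has {alpha,beta,delta}; column 2 has {alpha,epsilon} — only gamma is left for (r5,c2).
row 2 has {alpha,gamma,delta,epsilon}; column 1 has {alpha,delta} — only beta is left for (r2,c1).
row 3 has {alpha,beta,gamma,epsilon}; column 2 has {alpha,gamma,epsilon} — only delta is left for (r3,c2).
row 4 has {alpha,delta,epsilon}; column 1 has {alpha,beta,delta} — only gamma is left for (r4,c1).
row 4 has {alpha,gamma,delta,epsilon}; column 2 has {alpha,gamma,delta,epsilon} — only beta is left for (r4,c2).
row 5 has {alpha,beta,gamma,delta}; column 1 has {alpha,beta,gamma,delta} — only epsilon is left for (r5,c1).

epsilon gamma beta delta alpha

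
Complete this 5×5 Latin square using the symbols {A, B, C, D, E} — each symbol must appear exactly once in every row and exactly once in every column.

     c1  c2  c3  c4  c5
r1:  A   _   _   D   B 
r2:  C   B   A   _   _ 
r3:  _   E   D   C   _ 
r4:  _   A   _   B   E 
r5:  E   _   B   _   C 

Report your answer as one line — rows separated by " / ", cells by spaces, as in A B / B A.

A C E D B / C B A E D / B E D C A / D A C B E / E D B A C

(r1,c2): row 1 has {A,B,D}; column 2 has {A,B,E}, so it must be C.
(r1,c3): row 1 has {A,B,C,D}; column 3 has {A,B,D}, so it must be E.
(r2,c4): row 2 has {A,B,C}; column 4 has {B,C,D}, so it must be E.
(r2,c5): row 2 has {A,B,C,E}; column 5 has {B,C,E}, so it must be D.
(r3,c1): row 3 has {C,D,E}; column 1 has {A,C,E}, so it must be B.
(r3,c5): row 3 has {B,C,D,E}; column 5 has {B,C,D,E}, so it must be A.
(r4,c1): row 4 has {A,B,E}; column 1 has {A,B,C,E}, so it must be D.
(r4,c3): row 4 has {A,B,D,E}; column 3 has {A,B,D,E}, so it must be C.
(r5,c2): row 5 has {B,C,E}; column 2 has {A,B,C,E}, so it must be D.
(r5,c4): row 5 has {B,C,D,E}; column 4 has {B,C,D,E}, so it must be A.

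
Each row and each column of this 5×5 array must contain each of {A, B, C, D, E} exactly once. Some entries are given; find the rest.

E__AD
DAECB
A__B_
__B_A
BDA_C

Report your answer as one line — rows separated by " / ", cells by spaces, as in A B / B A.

E B C A D / D A E C B / A C D B E / C E B D A / B D A E C

At row 1, column 3: row 1 has {A,D,E}; column 3 has {A,B,E}; that leaves C.
At row 3, column 3: row 3 has {A,B}; column 3 has {A,B,C,E}; that leaves D.
At row 3, column 5: row 3 has {A,B,D}; column 5 has {A,B,C,D}; that leaves E.
At row 4, column 1: row 4 has {A,B}; column 1 has {A,B,D,E}; that leaves C.
At row 4, column 2: row 4 has {A,B,C}; column 2 has {A,D}; that leaves E.
At row 4, column 4: row 4 has {A,B,C,E}; column 4 has {A,B,C}; that leaves D.
At row 5, column 4: row 5 has {A,B,C,D}; column 4 has {A,B,C,D}; that leaves E.
At row 1, column 2: row 1 has {A,C,D,E}; column 2 has {A,D,E}; that leaves B.
At row 3, column 2: row 3 has {A,B,D,E}; column 2 has {A,B,D,E}; that leaves C.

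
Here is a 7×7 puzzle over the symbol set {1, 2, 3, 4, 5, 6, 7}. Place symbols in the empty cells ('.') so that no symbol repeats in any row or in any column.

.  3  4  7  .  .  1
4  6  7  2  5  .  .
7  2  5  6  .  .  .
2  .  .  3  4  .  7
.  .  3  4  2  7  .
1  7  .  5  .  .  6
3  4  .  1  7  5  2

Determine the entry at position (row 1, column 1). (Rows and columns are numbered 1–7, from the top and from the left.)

5

Cell (r1,c5): row 1 has {1,3,4,7}; column 5 has {2,4,5,7} → 6.
Cell (r1,c6): row 1 has {1,3,4,6,7}; column 6 has {5,7} → 2.
Cell (r2,c7): row 2 has {2,4,5,6,7}; column 7 has {1,2,6,7} → 3.
Cell (r3,c7): row 3 has {2,5,6,7}; column 7 has {1,2,3,6,7} → 4.
Cell (r5,c7): row 5 has {2,3,4,7}; column 7 has {1,2,3,4,6,7} → 5.
Cell (r6,c3): row 6 has {1,5,6,7}; column 3 has {3,4,5,7} → 2.
Cell (r6,c5): row 6 has {1,2,5,6,7}; column 5 has {2,4,5,6,7} → 3.
Cell (r6,c6): row 6 has {1,2,3,5,6,7}; column 6 has {2,5,7} → 4.
Cell (r7,c3): row 7 has {1,2,3,4,5,7}; column 3 has {2,3,4,5,7} → 6.
Cell (r1,c1): row 1 has {1,2,3,4,6,7}; column 1 has {1,2,3,4,7} → 5.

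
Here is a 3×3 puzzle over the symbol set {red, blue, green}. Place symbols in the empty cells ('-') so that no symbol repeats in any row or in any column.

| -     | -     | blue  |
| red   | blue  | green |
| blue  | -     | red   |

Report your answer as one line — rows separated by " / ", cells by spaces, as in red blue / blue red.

green red blue / red blue green / blue green red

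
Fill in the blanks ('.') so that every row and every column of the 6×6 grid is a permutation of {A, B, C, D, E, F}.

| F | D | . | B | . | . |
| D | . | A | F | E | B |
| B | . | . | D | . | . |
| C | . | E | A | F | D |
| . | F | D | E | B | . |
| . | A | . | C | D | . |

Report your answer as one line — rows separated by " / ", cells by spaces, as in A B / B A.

F D C B A E / D C A F E B / B E F D C A / C B E A F D / A F D E B C / E A B C D F

(r1,c3) = C
(r1,c5) = A
(r1,c6) = E
(r2,c2) = C
(r3,c2) = E
(r3,c3) = F
(r3,c5) = C
(r3,c6) = A
(r4,c2) = B
(r5,c1) = A
(r5,c6) = C
(r6,c1) = E
(r6,c3) = B
(r6,c6) = F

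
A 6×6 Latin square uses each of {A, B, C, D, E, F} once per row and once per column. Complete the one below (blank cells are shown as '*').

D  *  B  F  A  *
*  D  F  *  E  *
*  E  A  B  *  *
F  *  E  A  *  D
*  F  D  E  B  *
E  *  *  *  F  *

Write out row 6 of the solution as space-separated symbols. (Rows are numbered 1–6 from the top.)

E A C D F B

(r1,c2) = C
(r1,c6) = E
(r2,c4) = C
(r3,c1) = C
(r3,c5) = D
(r3,c6) = F
(r4,c2) = B
(r4,c5) = C
(r5,c1) = A
(r5,c6) = C
(r6,c2) = A
(r6,c3) = C
(r6,c4) = D
(r6,c6) = B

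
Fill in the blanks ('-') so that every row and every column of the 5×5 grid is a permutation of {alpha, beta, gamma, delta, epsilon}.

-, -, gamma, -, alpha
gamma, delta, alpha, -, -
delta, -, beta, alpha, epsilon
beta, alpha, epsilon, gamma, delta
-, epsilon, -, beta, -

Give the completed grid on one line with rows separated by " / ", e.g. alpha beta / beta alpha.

epsilon beta gamma delta alpha / gamma delta alpha epsilon beta / delta gamma beta alpha epsilon / beta alpha epsilon gamma delta / alpha epsilon delta beta gamma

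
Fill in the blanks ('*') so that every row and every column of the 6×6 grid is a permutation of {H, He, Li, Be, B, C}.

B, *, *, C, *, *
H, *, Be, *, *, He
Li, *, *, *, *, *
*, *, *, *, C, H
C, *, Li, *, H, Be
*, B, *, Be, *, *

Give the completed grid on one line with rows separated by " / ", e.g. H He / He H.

B H He C Be Li / H C Be Li B He / Li Be C H He B / Be Li B He C H / C He Li B H Be / He B H Be Li C

(r1,c6) = Li
(r5,c2) = He
(r5,c4) = B
(r6,c1) = He
(r6,c5) = Li
(r6,c6) = C
(r2,c4) = Li
(r2,c5) = B
(r3,c6) = B
(r4,c1) = Be
(r4,c2) = Li
(r4,c4) = He
(r6,c3) = H
(r1,c3) = He
(r1,c5) = Be
(r2,c2) = C
(r3,c3) = C
(r3,c4) = H
(r3,c5) = He
(r4,c3) = B
(r1,c2) = H
(r3,c2) = Be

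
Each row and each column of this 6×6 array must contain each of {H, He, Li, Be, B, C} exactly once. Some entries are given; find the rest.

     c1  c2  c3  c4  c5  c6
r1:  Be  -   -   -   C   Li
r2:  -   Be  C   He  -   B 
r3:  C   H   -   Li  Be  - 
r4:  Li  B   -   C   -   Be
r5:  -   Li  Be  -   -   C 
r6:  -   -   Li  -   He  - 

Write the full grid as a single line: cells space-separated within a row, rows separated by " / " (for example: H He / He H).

Be He H B C Li / H Be C He Li B / C H B Li Be He / Li B He C H Be / He Li Be H B C / B C Li Be He H

row 1 has {Li,Be,C}; column 2 has {H,Li,Be,B} — only He is left for (r1,c2).
row 2 has {He,Be,B,C}; column 1 has {Li,Be,C} — only H is left for (r2,c1).
row 2 has {H,He,Be,B,C}; column 5 has {He,Be,C} — only Li is left for (r2,c5).
row 3 has {H,Li,Be,C}; column 6 has {Li,Be,B,C} — only He is left for (r3,c6).
row 4 has {Li,Be,B,C}; column 5 has {He,Li,Be,C} — only H is left for (r4,c5).
row 5 has {Li,Be,C}; column 5 has {H,He,Li,Be,C} — only B is left for (r5,c5).
row 6 has {He,Li}; column 1 has {H,Li,Be,C} — only B is left for (r6,c1).
row 6 has {He,Li,B}; column 2 has {H,He,Li,Be,B} — only C is left for (r6,c2).
row 6 has {He,Li,B,C}; column 6 has {He,Li,Be,B,C} — only H is left for (r6,c6).
row 3 has {H,He,Li,Be,C}; column 3 has {Li,Be,C} — only B is left for (r3,c3).
row 4 has {H,Li,Be,B,C}; column 3 has {Li,Be,B,C} — only He is left for (r4,c3).
row 5 has {Li,Be,B,C}; column 1 has {H,Li,Be,B,C} — only He is left for (r5,c1).
row 5 has {He,Li,Be,B,C}; column 4 has {He,Li,C} — only H is left for (r5,c4).
row 6 has {H,He,Li,B,C}; column 4 has {H,He,Li,C} — only Be is left for (r6,c4).
row 1 has {He,Li,Be,C}; column 3 has {He,Li,Be,B,C} — only H is left for (r1,c3).
row 1 has {H,He,Li,Be,C}; column 4 has {H,He,Li,Be,C} — only B is left for (r1,c4).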